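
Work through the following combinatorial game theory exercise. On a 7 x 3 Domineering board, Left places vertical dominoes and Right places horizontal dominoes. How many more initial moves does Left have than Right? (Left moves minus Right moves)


Board is 7 x 3 (rows x cols).
Left (vertical) placements: (rows-1) * cols = 6 * 3 = 18
Right (horizontal) placements: rows * (cols-1) = 7 * 2 = 14
Advantage = Left - Right = 18 - 14 = 4

4


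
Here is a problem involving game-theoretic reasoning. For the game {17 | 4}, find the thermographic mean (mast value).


Game = {17 | 4}, a switch {a | b} with numbers a > b.
Its thermograph has left wall a - t and right wall b + t, which meet at t = (a - b)/2, where both equal (a + b)/2. So the mast (mean value) is at (a + b)/2.
Mean = (17 + (4))/2 = 21/2 = 21/2

21/2


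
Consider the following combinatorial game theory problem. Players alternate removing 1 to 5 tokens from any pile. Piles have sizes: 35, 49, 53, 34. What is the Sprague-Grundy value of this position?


Subtraction set: {1, 2, 3, 4, 5}
For this subtraction set, G(n) = n mod 6 (period = max + 1 = 6).
Pile 1 (size 35): G(35) = 35 mod 6 = 5
Pile 2 (size 49): G(49) = 49 mod 6 = 1
Pile 3 (size 53): G(53) = 53 mod 6 = 5
Pile 4 (size 34): G(34) = 34 mod 6 = 4
Total Grundy value = XOR of all: 5 XOR 1 XOR 5 XOR 4 = 5

5


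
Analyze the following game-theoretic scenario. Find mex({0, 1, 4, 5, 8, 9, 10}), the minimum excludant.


Set = {0, 1, 4, 5, 8, 9, 10}
0 is in the set.
1 is in the set.
2 is NOT in the set. This is the mex.
mex = 2

2


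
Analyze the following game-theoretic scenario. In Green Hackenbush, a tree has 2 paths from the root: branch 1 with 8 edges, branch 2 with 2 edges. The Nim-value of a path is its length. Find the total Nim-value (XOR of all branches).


The tree has 2 branches from the ground vertex.
In Green Hackenbush, the Nim-value of a simple path of length k is k.
Branch 1: length 8, Nim-value = 8
Branch 2: length 2, Nim-value = 2
Total Nim-value = XOR of all branch values:
0 XOR 8 = 8
8 XOR 2 = 10
Nim-value of the tree = 10

10


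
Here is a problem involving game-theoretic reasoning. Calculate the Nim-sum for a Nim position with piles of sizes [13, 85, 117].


We need the XOR (exclusive or) of all pile sizes.
After XOR-ing pile 1 (size 13): 0 XOR 13 = 13
After XOR-ing pile 2 (size 85): 13 XOR 85 = 88
After XOR-ing pile 3 (size 117): 88 XOR 117 = 45
The Nim-value of this position is 45.

45


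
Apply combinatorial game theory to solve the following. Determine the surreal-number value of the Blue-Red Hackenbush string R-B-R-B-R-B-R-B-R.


Edges (from ground): R-B-R-B-R-B-R-B-R
By Berlekamp's sign-expansion rule, a Blue-Red Hackenbush stalk has the value of the surreal number whose sign sequence is the edge sequence with B -> + and R -> -.
Sign sequence: -+-+-+-+-
Trace the sign expansion in the surreal number tree, starting from 0:
Edge 1: R (sign -) -> bounds (-inf, 0), value = -1
Edge 2: B (sign +) -> bounds (-1, 0), value = -1/2
Edge 3: R (sign -) -> bounds (-1, -1/2), value = -3/4
Edge 4: B (sign +) -> bounds (-3/4, -1/2), value = -5/8
Edge 5: R (sign -) -> bounds (-3/4, -5/8), value = -11/16
Edge 6: B (sign +) -> bounds (-11/16, -5/8), value = -21/32
Edge 7: R (sign -) -> bounds (-11/16, -21/32), value = -43/64
Edge 8: B (sign +) -> bounds (-43/64, -21/32), value = -85/128
Edge 9: R (sign -) -> bounds (-43/64, -85/128), value = -171/256
Game value = -171/256

-171/256


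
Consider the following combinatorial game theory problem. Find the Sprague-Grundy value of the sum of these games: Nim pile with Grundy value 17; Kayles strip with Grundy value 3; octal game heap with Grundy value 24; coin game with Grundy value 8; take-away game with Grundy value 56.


By the Sprague-Grundy theorem, the Grundy value of a sum of games is the XOR of individual Grundy values.
Nim pile: Grundy value = 17. Running XOR: 0 XOR 17 = 17
Kayles strip: Grundy value = 3. Running XOR: 17 XOR 3 = 18
octal game heap: Grundy value = 24. Running XOR: 18 XOR 24 = 10
coin game: Grundy value = 8. Running XOR: 10 XOR 8 = 2
take-away game: Grundy value = 56. Running XOR: 2 XOR 56 = 58
The combined Grundy value is 58.

58


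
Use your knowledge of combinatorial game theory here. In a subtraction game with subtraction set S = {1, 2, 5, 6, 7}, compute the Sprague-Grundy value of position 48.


The subtraction set is S = {1, 2, 5, 6, 7}.
G(k) = mex{ G(k - s) : s in S, s <= k }. We compute iteratively: G(0) = 0.
G(1) = mex({0}) = 1
G(2) = mex({0, 1}) = 2
G(3) = mex({1, 2}) = 0
G(4) = mex({0, 2}) = 1
G(5) = mex({0, 1}) = 2
G(6) = mex({0, 1, 2}) = 3
G(7) = mex({0, 1, 2, 3}) = 4
G(8) = mex({0, 1, 2, 3, 4}) = 5
G(9) = mex({0, 1, 2, 4, 5}) = 3
G(10) = mex({0, 1, 2, 3, 5}) = 4
G(11) = mex({1, 2, 3, 4}) = 0
G(12) = mex({0, 2, 3, 4}) = 1
G(13) = mex({0, 1, 3, 4, 5}) = 2
G(14) = mex({1, 2, 3, 4, 5}) = 0
G(15) = mex({0, 2, 3, 4, 5}) = 1
G(16) = mex({0, 1, 3, 4}) = 2
G(17) = mex({0, 1, 2, 4}) = 3
Observe that G(11)..G(17) = 0, 1, 2, 0, 1, 2, 3 repeats G(0)..G(6) = 0, 1, 2, 0, 1, 2, 3.
For k >= max(S) = 7, G(k) is determined by the previous 7 values G(k-7)..G(k-1); a window of 7 consecutive values has recurred shifted by 11, so by induction G(k + 11) = G(k) for all k >= 0: the sequence is periodic from the start with period 11.
One period: G(0..10) = 0, 1, 2, 0, 1, 2, 3, 4, 5, 3, 4.
48 mod 11 = 4, so G(48) = G(4) = 1.

1


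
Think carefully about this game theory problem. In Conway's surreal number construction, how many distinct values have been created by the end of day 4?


Day 0: {|} = 0 is born. Count = 1.
Day n: the number of surreal numbers born by day n is 2^(n+1) - 1.
By day 0: 2^1 - 1 = 1
By day 1: 2^2 - 1 = 3
By day 2: 2^3 - 1 = 7
By day 3: 2^4 - 1 = 15
By day 4: 2^5 - 1 = 31
By day 4: 31 surreal numbers.

31


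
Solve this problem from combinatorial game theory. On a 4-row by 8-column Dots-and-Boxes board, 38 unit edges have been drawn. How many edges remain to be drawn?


Grid: 4 x 8 boxes, i.e. 5 rows and 9 columns of dots.
Horizontal edges: (rows + 1) * cols = 5 * 8 = 40
Vertical edges: rows * (cols + 1) = 4 * 9 = 36
Total edges: 40 + 36 = 76
Edges drawn: 38
Remaining: 76 - 38 = 38

38


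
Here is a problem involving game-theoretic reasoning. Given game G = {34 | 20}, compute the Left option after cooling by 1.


Original game: {34 | 20} (a switch {a | b} with a > b).
Cooling by t (for t below the temperature (a - b)/2 = 7) taxes each move by t: {a | b} cooled by t is {a - t | b + t}.
Cooling amount: t = 1
Cooled Left option: 34 - 1 = 33
Cooled Right option: 20 + 1 = 21
Cooled game: {33 | 21}
Left option = 33

33


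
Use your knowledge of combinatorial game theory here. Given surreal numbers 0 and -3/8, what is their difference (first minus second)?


x = 0, y = -3/8
Converting to common denominator: 8
x = 0/8, y = -3/8
x - y = 0 - -3/8 = 3/8

3/8


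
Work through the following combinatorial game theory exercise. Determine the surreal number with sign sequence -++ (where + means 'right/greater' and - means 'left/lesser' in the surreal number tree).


Sign expansion: -++
Rule: track bounds (lo, hi), initially (-inf, +inf). On '+', the current value becomes lo and we move to the simplest number in (value, hi): value + 1 if hi = +inf, otherwise the midpoint (value + hi)/2. On '-', the current value becomes hi and we move to value - 1 if lo = -inf, otherwise the midpoint (lo + value)/2.
Start at 0.
Step 1: sign = -, move left. Bounds: (-inf, 0). Value = -1
Step 2: sign = +, move right. Bounds: (-1, 0). Value = -1/2
Step 3: sign = +, move right. Bounds: (-1/2, 0). Value = -1/4
The surreal number with sign expansion -++ is -1/4.

-1/4


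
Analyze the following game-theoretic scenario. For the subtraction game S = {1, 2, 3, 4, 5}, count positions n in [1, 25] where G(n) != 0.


Subtraction set S = {1, 2, 3, 4, 5}, so G(n) = n mod 6.
G(n) = 0 when n is a multiple of 6.
Multiples of 6 in [1, 25]: 4
N-positions (nonzero Grundy) = 25 - 4 = 21

21


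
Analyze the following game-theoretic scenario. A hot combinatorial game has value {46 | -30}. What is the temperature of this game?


The game is {46 | -30}, a switch {a | b} with numbers a > b.
Cooling {a | b} by t gives {a - t | b + t}, which stops being hot when a - t = b + t, i.e. at t = (a - b)/2. So the temperature of a switch is (a - b)/2.
Temperature = (Left option - Right option) / 2
= (46 - (-30)) / 2
= 76 / 2
= 38

38


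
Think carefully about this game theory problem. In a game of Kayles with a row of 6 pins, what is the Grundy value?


Kayles: a move removes 1 or 2 adjacent pins from a contiguous row.
Removing pins from a row of k leaves two independent rows (a, b) with a + b = k - 1 (one pin) or a + b = k - 2 (two pins); an end removal gives a = 0.
By Sprague-Grundy, G(k) = mex{ G(a) XOR G(b) } over all these splits. G(0) = 0.
G(1): splits (0,0):0^0=0 -> mex({0}) = 1
G(2): splits (0,1):0^1=1 (0,0):0^0=0 -> mex({0, 1}) = 2
G(3): splits (0,2):0^2=2 (1,1):1^1=0 (0,1):0^1=1 -> mex({0, 1, 2}) = 3
G(4): splits (0,3):0^3=3 (1,2):1^2=3 (0,2):0^2=2 (1,1):1^1=0 -> mex({0, 2, 3}) = 1
G(5): splits (0,4):0^1=1 (1,3):1^3=2 (2,2):2^2=0 (0,3):0^3=3 (1,2):1^2=3 -> mex({0, 1, 2, 3}) = 4
G(6) = mex({0, 1, 2, 4}) = 3
Therefore G(6) = 3.

3


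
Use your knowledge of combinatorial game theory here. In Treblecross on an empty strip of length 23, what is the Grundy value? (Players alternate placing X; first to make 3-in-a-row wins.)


Treblecross: place X on empty cells; 3-in-a-row wins.
Playing within two cells of an existing X lets the opponent win at once, so sensible play treats the cells i-2..i+2 around each X as dead. The player left with no safe cell loses, so this is a normal-play take-away game on strips of safe cells.
Placing X at cell i (0-indexed) of a strip of k safe cells leaves independent strips of sizes max(0, i-2) and max(0, k-i-3). Hence G(k) = mex{ G(max(0,i-2)) XOR G(max(0,k-i-3)) : 0 <= i < k }, with G(0) = 0.
G(1): splits (0,0):0^0=0 -> mex({0}) = 1
G(2): splits (0,0):0^0=0 -> mex({0}) = 1
G(3): splits (0,0):0^0=0 -> mex({0}) = 1
G(4): splits (0,1):0^1=1 (0,0):0^0=0 -> mex({0, 1}) = 2
G(5): splits (0,2):0^1=1 (0,1):0^1=1 (0,0):0^0=0 -> mex({0, 1}) = 2
G(6) = mex({1}) = 0
G(7) = mex({0, 1, 2}) = 3
G(8) = mex({0, 1, 2}) = 3
G(9) = mex({0, 2}) = 1
G(10) = mex({0, 2, 3}) = 1
G(11) = mex({0, 3}) = 1
G(12) = mex({1, 3}) = 0
G(13) = mex({0, 1, 2, 3}) = 4
G(14) = mex({0, 1, 2}) = 3
G(15) = mex({0, 1, 2}) = 3
G(16) = mex({0, 1, 2, 4}) = 3
G(17) = mex({0, 1, 3, 4}) = 2
G(18) = mex({0, 1, 3, 4}) = 2
G(19) = mex({0, 1, 3, 5}) = 2
G(20) = mex({0, 1, 2, 3, 5}) = 4
G(21) = mex({0, 1, 2, 3, 5}) = 4
G(22) = mex({1, 2, 6}) = 0
G(23) = mex({0, 1, 2, 3, 4, 6}) = 5
Therefore G(23) = 5.

5


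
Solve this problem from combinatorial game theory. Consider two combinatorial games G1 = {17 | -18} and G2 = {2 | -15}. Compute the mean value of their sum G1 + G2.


G1 = {17 | -18}, G2 = {2 | -15}
Each is a switch {a | b} with numbers a > b; its mean value is (a + b)/2, and mean value is additive over game sums: m(G1 + G2) = m(G1) + m(G2).
Mean of G1 = (17 + (-18))/2 = -1/2 = -1/2
Mean of G2 = (2 + (-15))/2 = -13/2 = -13/2
Mean of G1 + G2 = -1/2 + -13/2 = -7

-7


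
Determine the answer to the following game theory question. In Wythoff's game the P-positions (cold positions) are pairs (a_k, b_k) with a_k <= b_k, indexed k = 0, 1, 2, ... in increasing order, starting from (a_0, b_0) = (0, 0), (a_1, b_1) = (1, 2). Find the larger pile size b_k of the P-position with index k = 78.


By Wythoff's theorem, a_k = floor(k * phi) and b_k = floor(k * phi^2) = a_k + k, where phi = (1 + sqrt(5))/2 is the golden ratio.
phi = (1 + sqrt(5))/2 = 1.618034
phi^2 = phi + 1 = 2.618034
k = 78
k * phi^2 = 78 * 2.618034 = 204.206651
b_78 = floor(k * phi^2) = 204 (check: a_78 + k = 126 + 78 = 204)

204


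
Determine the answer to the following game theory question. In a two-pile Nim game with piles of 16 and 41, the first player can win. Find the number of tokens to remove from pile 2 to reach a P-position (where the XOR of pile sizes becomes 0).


Piles: 16 and 41
Current XOR: 16 XOR 41 = 57 (non-zero, so this is an N-position).
To make the XOR zero, we need to find a move that balances the piles.
For pile 2 (size 41): target = 41 XOR 57 = 16
We reduce pile 2 from 41 to 16.
Tokens removed: 41 - 16 = 25
Verification: 16 XOR 16 = 0

25


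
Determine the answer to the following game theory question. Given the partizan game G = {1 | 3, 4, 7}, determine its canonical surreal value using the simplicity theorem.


Left options: {1}, max = 1
Right options: {3, 4, 7}, min = 3
All options are numbers and max(Left) < min(Right), so by the simplicity theorem the value is the simplest (earliest-born) number strictly between 1 and 3.
The only integer strictly between 1 and 3 is 2.
No non-integer in the interval can be simpler: if x is a non-integer in the interval, then floor(x) or ceil(x) also lies in the interval (the interval contains an integer), and both are proper prefixes of x's sign expansion, i.e. born earlier. So the game value is 2.
Game value = 2

2


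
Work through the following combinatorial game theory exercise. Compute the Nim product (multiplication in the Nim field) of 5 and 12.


Nim multiplication is bilinear over XOR: (u XOR v) * w = (u*w) XOR (v*w).
So we split each operand into its bit components and XOR the pairwise Nim products.
5 = 1 + 4 (as XOR of powers of 2).
12 = 4 + 8 (as XOR of powers of 2).
Using the standard Nim-product table on single bits:
  2*2 = 3,   2*4 = 8,   2*8 = 12,
  4*4 = 6,   4*8 = 11,  8*8 = 13,
and  1*x = x (identity), k*l = l*k (commutative).
Pairwise Nim products:
  1 * 4 = 4
  1 * 8 = 8
  4 * 4 = 6
  4 * 8 = 11
XOR them: 4 XOR 8 XOR 6 XOR 11 = 1.
Result: 5 * 12 = 1 (in Nim).

1


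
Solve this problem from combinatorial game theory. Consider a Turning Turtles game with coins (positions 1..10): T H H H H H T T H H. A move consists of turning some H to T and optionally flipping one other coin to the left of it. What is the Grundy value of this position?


Coins: T H H H H H T T H H
Key fact: a single head at position k behaves exactly like a Nim heap of size k (turning it to T and optionally flipping a coin at j < k corresponds to moving the heap from k to j, or to 0), and heads combine as a disjunctive sum (two heads at the same place would cancel, matching j XOR j = 0). So the Nim-value is the XOR of the 1-indexed positions of the heads.
Face-up positions (1-indexed): [2, 3, 4, 5, 6, 9, 10]
XOR 0 with 2: 0 XOR 2 = 2
XOR 2 with 3: 2 XOR 3 = 1
XOR 1 with 4: 1 XOR 4 = 5
XOR 5 with 5: 5 XOR 5 = 0
XOR 0 with 6: 0 XOR 6 = 6
XOR 6 with 9: 6 XOR 9 = 15
XOR 15 with 10: 15 XOR 10 = 5
Nim-value = 5

5


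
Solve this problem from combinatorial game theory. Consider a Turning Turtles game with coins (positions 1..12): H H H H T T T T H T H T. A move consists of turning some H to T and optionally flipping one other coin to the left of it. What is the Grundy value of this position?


Coins: H H H H T T T T H T H T
Key fact: a single head at position k behaves exactly like a Nim heap of size k (turning it to T and optionally flipping a coin at j < k corresponds to moving the heap from k to j, or to 0), and heads combine as a disjunctive sum (two heads at the same place would cancel, matching j XOR j = 0). So the Nim-value is the XOR of the 1-indexed positions of the heads.
Face-up positions (1-indexed): [1, 2, 3, 4, 9, 11]
XOR 0 with 1: 0 XOR 1 = 1
XOR 1 with 2: 1 XOR 2 = 3
XOR 3 with 3: 3 XOR 3 = 0
XOR 0 with 4: 0 XOR 4 = 4
XOR 4 with 9: 4 XOR 9 = 13
XOR 13 with 11: 13 XOR 11 = 6
Nim-value = 6

6


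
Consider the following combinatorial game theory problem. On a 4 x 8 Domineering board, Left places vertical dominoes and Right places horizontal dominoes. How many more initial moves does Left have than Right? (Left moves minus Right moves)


Board is 4 x 8 (rows x cols).
Left (vertical) placements: (rows-1) * cols = 3 * 8 = 24
Right (horizontal) placements: rows * (cols-1) = 4 * 7 = 28
Advantage = Left - Right = 24 - 28 = -4

-4


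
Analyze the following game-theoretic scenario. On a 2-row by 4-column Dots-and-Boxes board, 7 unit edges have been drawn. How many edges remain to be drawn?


Grid: 2 x 4 boxes, i.e. 3 rows and 5 columns of dots.
Horizontal edges: (rows + 1) * cols = 3 * 4 = 12
Vertical edges: rows * (cols + 1) = 2 * 5 = 10
Total edges: 12 + 10 = 22
Edges drawn: 7
Remaining: 22 - 7 = 15

15


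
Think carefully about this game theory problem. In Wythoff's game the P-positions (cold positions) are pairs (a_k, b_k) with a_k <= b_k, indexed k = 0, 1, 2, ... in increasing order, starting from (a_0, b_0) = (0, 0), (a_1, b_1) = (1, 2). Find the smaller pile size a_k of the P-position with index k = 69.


By Wythoff's theorem, a_k = floor(k * phi) and b_k = floor(k * phi^2) = a_k + k, where phi = (1 + sqrt(5))/2 is the golden ratio.
phi = (1 + sqrt(5))/2 = 1.618034
k = 69
k * phi = 69 * 1.618034 = 111.644345
a_69 = floor(k * phi) = 111

111


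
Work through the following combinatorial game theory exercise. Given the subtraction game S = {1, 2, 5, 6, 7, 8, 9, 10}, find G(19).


The subtraction set is S = {1, 2, 5, 6, 7, 8, 9, 10}.
G(k) = mex{ G(k - s) : s in S, s <= k }. We compute iteratively: G(0) = 0.
G(1) = mex({0}) = 1
G(2) = mex({0, 1}) = 2
G(3) = mex({1, 2}) = 0
G(4) = mex({0, 2}) = 1
G(5) = mex({0, 1}) = 2
G(6) = mex({0, 1, 2}) = 3
G(7) = mex({0, 1, 2, 3}) = 4
G(8) = mex({0, 1, 2, 3, 4}) = 5
G(9) = mex({0, 1, 2, 4, 5}) = 3
G(10) = mex({0, 1, 2, 3, 5}) = 4
G(11) = mex({0, 1, 2, 3, 4}) = 5
G(12) = mex({0, 1, 2, 3, 4, 5}) = 6
G(13) = mex({0, 1, 2, 3, 4, 5, 6}) = 7
G(14) = mex({1, 2, 3, 4, 5, 6, 7}) = 0
G(15) = mex({0, 2, 3, 4, 5, 7}) = 1
G(16) = mex({0, 1, 3, 4, 5}) = 2
G(17) = mex({1, 2, 3, 4, 5, 6}) = 0
G(18) = mex({0, 2, 3, 4, 5, 6, 7}) = 1
G(19) = mex({0, 1, 3, 4, 5, 6, 7}) = 2
Therefore G(19) = 2.

2


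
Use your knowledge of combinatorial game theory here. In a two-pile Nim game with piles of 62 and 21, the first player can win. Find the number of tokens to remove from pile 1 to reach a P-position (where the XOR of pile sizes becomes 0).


Piles: 62 and 21
Current XOR: 62 XOR 21 = 43 (non-zero, so this is an N-position).
To make the XOR zero, we need to find a move that balances the piles.
For pile 1 (size 62): target = 62 XOR 43 = 21
We reduce pile 1 from 62 to 21.
Tokens removed: 62 - 21 = 41
Verification: 21 XOR 21 = 0

41


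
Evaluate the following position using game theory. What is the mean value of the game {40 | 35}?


Game = {40 | 35}, a switch {a | b} with numbers a > b.
Its thermograph has left wall a - t and right wall b + t, which meet at t = (a - b)/2, where both equal (a + b)/2. So the mast (mean value) is at (a + b)/2.
Mean = (40 + (35))/2 = 75/2 = 75/2

75/2


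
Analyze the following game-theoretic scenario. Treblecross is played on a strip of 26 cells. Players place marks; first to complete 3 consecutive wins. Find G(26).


Treblecross: place X on empty cells; 3-in-a-row wins.
Playing within two cells of an existing X lets the opponent win at once, so sensible play treats the cells i-2..i+2 around each X as dead. The player left with no safe cell loses, so this is a normal-play take-away game on strips of safe cells.
Placing X at cell i (0-indexed) of a strip of k safe cells leaves independent strips of sizes max(0, i-2) and max(0, k-i-3). Hence G(k) = mex{ G(max(0,i-2)) XOR G(max(0,k-i-3)) : 0 <= i < k }, with G(0) = 0.
G(1): splits (0,0):0^0=0 -> mex({0}) = 1
G(2): splits (0,0):0^0=0 -> mex({0}) = 1
G(3): splits (0,0):0^0=0 -> mex({0}) = 1
G(4): splits (0,1):0^1=1 (0,0):0^0=0 -> mex({0, 1}) = 2
G(5): splits (0,2):0^1=1 (0,1):0^1=1 (0,0):0^0=0 -> mex({0, 1}) = 2
G(6) = mex({1}) = 0
G(7) = mex({0, 1, 2}) = 3
G(8) = mex({0, 1, 2}) = 3
G(9) = mex({0, 2}) = 1
G(10) = mex({0, 2, 3}) = 1
G(11) = mex({0, 3}) = 1
G(12) = mex({1, 3}) = 0
G(13) = mex({0, 1, 2, 3}) = 4
G(14) = mex({0, 1, 2}) = 3
G(15) = mex({0, 1, 2}) = 3
G(16) = mex({0, 1, 2, 4}) = 3
G(17) = mex({0, 1, 3, 4}) = 2
G(18) = mex({0, 1, 3, 4}) = 2
G(19) = mex({0, 1, 3, 5}) = 2
G(20) = mex({0, 1, 2, 3, 5}) = 4
G(21) = mex({0, 1, 2, 3, 5}) = 4
G(22) = mex({1, 2, 6}) = 0
G(23) = mex({0, 1, 2, 3, 4, 6}) = 5
G(24) = mex({0, 1, 2, 3, 4}) = 5
G(25) = mex({0, 1, 3, 4, 7}) = 2
G(26) = mex({0, 1, 3, 4, 5, 7}) = 2
Therefore G(26) = 2.

2


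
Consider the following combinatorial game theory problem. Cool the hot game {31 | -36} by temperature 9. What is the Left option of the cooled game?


Original game: {31 | -36} (a switch {a | b} with a > b).
Cooling by t (for t below the temperature (a - b)/2 = 67/2) taxes each move by t: {a | b} cooled by t is {a - t | b + t}.
Cooling amount: t = 9
Cooled Left option: 31 - 9 = 22
Cooled Right option: -36 + 9 = -27
Cooled game: {22 | -27}
Left option = 22

22


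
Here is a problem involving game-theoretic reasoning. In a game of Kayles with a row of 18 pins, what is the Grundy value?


Kayles: a move removes 1 or 2 adjacent pins from a contiguous row.
Removing pins from a row of k leaves two independent rows (a, b) with a + b = k - 1 (one pin) or a + b = k - 2 (two pins); an end removal gives a = 0.
By Sprague-Grundy, G(k) = mex{ G(a) XOR G(b) } over all these splits. G(0) = 0.
G(1): splits (0,0):0^0=0 -> mex({0}) = 1
G(2): splits (0,1):0^1=1 (0,0):0^0=0 -> mex({0, 1}) = 2
G(3): splits (0,2):0^2=2 (1,1):1^1=0 (0,1):0^1=1 -> mex({0, 1, 2}) = 3
G(4): splits (0,3):0^3=3 (1,2):1^2=3 (0,2):0^2=2 (1,1):1^1=0 -> mex({0, 2, 3}) = 1
G(5): splits (0,4):0^1=1 (1,3):1^3=2 (2,2):2^2=0 (0,3):0^3=3 (1,2):1^2=3 -> mex({0, 1, 2, 3}) = 4
G(6) = mex({0, 1, 2, 4}) = 3
G(7) = mex({0, 1, 3, 4, 5}) = 2
G(8) = mex({0, 2, 3, 5, 6}) = 1
G(9) = mex({0, 1, 2, 3, 6, 7}) = 4
G(10) = mex({0, 1, 3, 4, 5, 7}) = 2
G(11) = mex({0, 1, 2, 3, 4, 5}) = 6
G(12) = mex({0, 1, 2, 3, 5, 6, 7}) = 4
G(13) = mex({0, 2, 3, 4, 6, 7}) = 1
G(14) = mex({0, 1, 4, 5, 6, 7}) = 2
G(15) = mex({0, 1, 2, 3, 4, 5, 6}) = 7
G(16) = mex({0, 2, 3, 5, 6, 7}) = 1
G(17) = mex({0, 1, 2, 3, 5, 6, 7}) = 4
G(18) = mex({0, 1, 2, 4, 5, 6}) = 3
Therefore G(18) = 3.

3


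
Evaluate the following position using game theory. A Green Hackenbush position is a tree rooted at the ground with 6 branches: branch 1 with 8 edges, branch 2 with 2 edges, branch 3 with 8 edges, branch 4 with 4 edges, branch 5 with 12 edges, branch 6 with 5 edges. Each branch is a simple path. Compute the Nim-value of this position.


The tree has 6 branches from the ground vertex.
In Green Hackenbush, the Nim-value of a simple path of length k is k.
Branch 1: length 8, Nim-value = 8
Branch 2: length 2, Nim-value = 2
Branch 3: length 8, Nim-value = 8
Branch 4: length 4, Nim-value = 4
Branch 5: length 12, Nim-value = 12
Branch 6: length 5, Nim-value = 5
Total Nim-value = XOR of all branch values:
0 XOR 8 = 8
8 XOR 2 = 10
10 XOR 8 = 2
2 XOR 4 = 6
6 XOR 12 = 10
10 XOR 5 = 15
Nim-value of the tree = 15

15


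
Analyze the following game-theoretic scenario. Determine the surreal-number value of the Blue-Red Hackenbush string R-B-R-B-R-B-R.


Edges (from ground): R-B-R-B-R-B-R
By Berlekamp's sign-expansion rule, a Blue-Red Hackenbush stalk has the value of the surreal number whose sign sequence is the edge sequence with B -> + and R -> -.
Sign sequence: -+-+-+-
Trace the sign expansion in the surreal number tree, starting from 0:
Edge 1: R (sign -) -> bounds (-inf, 0), value = -1
Edge 2: B (sign +) -> bounds (-1, 0), value = -1/2
Edge 3: R (sign -) -> bounds (-1, -1/2), value = -3/4
Edge 4: B (sign +) -> bounds (-3/4, -1/2), value = -5/8
Edge 5: R (sign -) -> bounds (-3/4, -5/8), value = -11/16
Edge 6: B (sign +) -> bounds (-11/16, -5/8), value = -21/32
Edge 7: R (sign -) -> bounds (-11/16, -21/32), value = -43/64
Game value = -43/64

-43/64


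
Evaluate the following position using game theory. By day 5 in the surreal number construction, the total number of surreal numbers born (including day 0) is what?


Day 0: {|} = 0 is born. Count = 1.
Day n: the number of surreal numbers born by day n is 2^(n+1) - 1.
By day 0: 2^1 - 1 = 1
By day 1: 2^2 - 1 = 3
By day 2: 2^3 - 1 = 7
By day 3: 2^4 - 1 = 15
By day 4: 2^5 - 1 = 31
By day 5: 2^6 - 1 = 63
By day 5: 63 surreal numbers.

63


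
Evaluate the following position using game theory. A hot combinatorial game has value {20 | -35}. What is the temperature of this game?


The game is {20 | -35}, a switch {a | b} with numbers a > b.
Cooling {a | b} by t gives {a - t | b + t}, which stops being hot when a - t = b + t, i.e. at t = (a - b)/2. So the temperature of a switch is (a - b)/2.
Temperature = (Left option - Right option) / 2
= (20 - (-35)) / 2
= 55 / 2
= 55/2

55/2


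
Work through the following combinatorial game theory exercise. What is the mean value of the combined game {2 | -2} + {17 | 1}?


G1 = {2 | -2}, G2 = {17 | 1}
Each is a switch {a | b} with numbers a > b; its mean value is (a + b)/2, and mean value is additive over game sums: m(G1 + G2) = m(G1) + m(G2).
Mean of G1 = (2 + (-2))/2 = 0/2 = 0
Mean of G2 = (17 + (1))/2 = 18/2 = 9
Mean of G1 + G2 = 0 + 9 = 9

9


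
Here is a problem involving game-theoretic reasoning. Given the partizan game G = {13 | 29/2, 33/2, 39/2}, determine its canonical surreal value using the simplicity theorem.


Left options: {13}, max = 13
Right options: {29/2, 33/2, 39/2}, min = 29/2
All options are numbers and max(Left) < min(Right), so by the simplicity theorem the value is the simplest (earliest-born) number strictly between 13 and 29/2.
The only integer strictly between 13 and 29/2 is 14.
No non-integer in the interval can be simpler: if x is a non-integer in the interval, then floor(x) or ceil(x) also lies in the interval (the interval contains an integer), and both are proper prefixes of x's sign expansion, i.e. born earlier. So the game value is 14.
Game value = 14

14


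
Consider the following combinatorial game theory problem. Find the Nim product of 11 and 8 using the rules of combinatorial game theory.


Nim multiplication is bilinear over XOR: (u XOR v) * w = (u*w) XOR (v*w).
So we split each operand into its bit components and XOR the pairwise Nim products.
11 = 1 + 2 + 8 (as XOR of powers of 2).
8 = 8 (as XOR of powers of 2).
Using the standard Nim-product table on single bits:
  2*2 = 3,   2*4 = 8,   2*8 = 12,
  4*4 = 6,   4*8 = 11,  8*8 = 13,
and  1*x = x (identity), k*l = l*k (commutative).
Pairwise Nim products:
  1 * 8 = 8
  2 * 8 = 12
  8 * 8 = 13
XOR them: 8 XOR 12 XOR 13 = 9.
Result: 11 * 8 = 9 (in Nim).

9


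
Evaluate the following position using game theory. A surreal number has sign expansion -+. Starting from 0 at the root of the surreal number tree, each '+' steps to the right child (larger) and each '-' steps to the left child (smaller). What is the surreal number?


Sign expansion: -+
Rule: track bounds (lo, hi), initially (-inf, +inf). On '+', the current value becomes lo and we move to the simplest number in (value, hi): value + 1 if hi = +inf, otherwise the midpoint (value + hi)/2. On '-', the current value becomes hi and we move to value - 1 if lo = -inf, otherwise the midpoint (lo + value)/2.
Start at 0.
Step 1: sign = -, move left. Bounds: (-inf, 0). Value = -1
Step 2: sign = +, move right. Bounds: (-1, 0). Value = -1/2
The surreal number with sign expansion -+ is -1/2.

-1/2


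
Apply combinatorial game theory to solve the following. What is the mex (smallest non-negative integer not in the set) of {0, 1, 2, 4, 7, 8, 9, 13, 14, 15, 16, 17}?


Set = {0, 1, 2, 4, 7, 8, 9, 13, 14, 15, 16, 17}
0 is in the set.
1 is in the set.
2 is in the set.
3 is NOT in the set. This is the mex.
mex = 3

3


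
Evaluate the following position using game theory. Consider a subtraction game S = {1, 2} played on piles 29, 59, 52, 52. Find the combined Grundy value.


Subtraction set: {1, 2}
For this subtraction set, G(n) = n mod 3 (period = max + 1 = 3).
Pile 1 (size 29): G(29) = 29 mod 3 = 2
Pile 2 (size 59): G(59) = 59 mod 3 = 2
Pile 3 (size 52): G(52) = 52 mod 3 = 1
Pile 4 (size 52): G(52) = 52 mod 3 = 1
Total Grundy value = XOR of all: 2 XOR 2 XOR 1 XOR 1 = 0

0


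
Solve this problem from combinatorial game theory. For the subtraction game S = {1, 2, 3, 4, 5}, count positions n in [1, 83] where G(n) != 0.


Subtraction set S = {1, 2, 3, 4, 5}, so G(n) = n mod 6.
G(n) = 0 when n is a multiple of 6.
Multiples of 6 in [1, 83]: 13
N-positions (nonzero Grundy) = 83 - 13 = 70

70


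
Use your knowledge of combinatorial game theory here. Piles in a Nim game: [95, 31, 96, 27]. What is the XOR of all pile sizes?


We need the XOR (exclusive or) of all pile sizes.
After XOR-ing pile 1 (size 95): 0 XOR 95 = 95
After XOR-ing pile 2 (size 31): 95 XOR 31 = 64
After XOR-ing pile 3 (size 96): 64 XOR 96 = 32
After XOR-ing pile 4 (size 27): 32 XOR 27 = 59
The Nim-value of this position is 59.

59


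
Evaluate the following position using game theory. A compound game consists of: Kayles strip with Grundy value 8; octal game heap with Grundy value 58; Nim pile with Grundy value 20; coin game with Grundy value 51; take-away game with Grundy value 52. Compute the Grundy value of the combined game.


By the Sprague-Grundy theorem, the Grundy value of a sum of games is the XOR of individual Grundy values.
Kayles strip: Grundy value = 8. Running XOR: 0 XOR 8 = 8
octal game heap: Grundy value = 58. Running XOR: 8 XOR 58 = 50
Nim pile: Grundy value = 20. Running XOR: 50 XOR 20 = 38
coin game: Grundy value = 51. Running XOR: 38 XOR 51 = 21
take-away game: Grundy value = 52. Running XOR: 21 XOR 52 = 33
The combined Grundy value is 33.

33


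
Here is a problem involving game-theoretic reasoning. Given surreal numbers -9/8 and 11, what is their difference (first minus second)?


x = -9/8, y = 11
Converting to common denominator: 8
x = -9/8, y = 88/8
x - y = -9/8 - 11 = -97/8

-97/8


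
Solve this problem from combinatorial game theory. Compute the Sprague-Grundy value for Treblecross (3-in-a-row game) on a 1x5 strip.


Treblecross: place X on empty cells; 3-in-a-row wins.
Playing within two cells of an existing X lets the opponent win at once, so sensible play treats the cells i-2..i+2 around each X as dead. The player left with no safe cell loses, so this is a normal-play take-away game on strips of safe cells.
Placing X at cell i (0-indexed) of a strip of k safe cells leaves independent strips of sizes max(0, i-2) and max(0, k-i-3). Hence G(k) = mex{ G(max(0,i-2)) XOR G(max(0,k-i-3)) : 0 <= i < k }, with G(0) = 0.
G(1): splits (0,0):0^0=0 -> mex({0}) = 1
G(2): splits (0,0):0^0=0 -> mex({0}) = 1
G(3): splits (0,0):0^0=0 -> mex({0}) = 1
G(4): splits (0,1):0^1=1 (0,0):0^0=0 -> mex({0, 1}) = 2
G(5): splits (0,2):0^1=1 (0,1):0^1=1 (0,0):0^0=0 -> mex({0, 1}) = 2
Therefore G(5) = 2.

2


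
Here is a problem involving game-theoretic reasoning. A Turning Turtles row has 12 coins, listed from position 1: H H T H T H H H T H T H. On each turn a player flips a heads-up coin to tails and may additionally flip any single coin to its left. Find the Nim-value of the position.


Coins: H H T H T H H H T H T H
Key fact: a single head at position k behaves exactly like a Nim heap of size k (turning it to T and optionally flipping a coin at j < k corresponds to moving the heap from k to j, or to 0), and heads combine as a disjunctive sum (two heads at the same place would cancel, matching j XOR j = 0). So the Nim-value is the XOR of the 1-indexed positions of the heads.
Face-up positions (1-indexed): [1, 2, 4, 6, 7, 8, 10, 12]
XOR 0 with 1: 0 XOR 1 = 1
XOR 1 with 2: 1 XOR 2 = 3
XOR 3 with 4: 3 XOR 4 = 7
XOR 7 with 6: 7 XOR 6 = 1
XOR 1 with 7: 1 XOR 7 = 6
XOR 6 with 8: 6 XOR 8 = 14
XOR 14 with 10: 14 XOR 10 = 4
XOR 4 with 12: 4 XOR 12 = 8
Nim-value = 8

8


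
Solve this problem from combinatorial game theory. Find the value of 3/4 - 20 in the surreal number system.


x = 3/4, y = 20
Converting to common denominator: 4
x = 3/4, y = 80/4
x - y = 3/4 - 20 = -77/4

-77/4


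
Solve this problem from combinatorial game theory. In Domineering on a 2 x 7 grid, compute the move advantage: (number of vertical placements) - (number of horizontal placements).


Board is 2 x 7 (rows x cols).
Left (vertical) placements: (rows-1) * cols = 1 * 7 = 7
Right (horizontal) placements: rows * (cols-1) = 2 * 6 = 12
Advantage = Left - Right = 7 - 12 = -5

-5


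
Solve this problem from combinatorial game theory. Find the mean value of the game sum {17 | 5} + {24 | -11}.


G1 = {17 | 5}, G2 = {24 | -11}
Each is a switch {a | b} with numbers a > b; its mean value is (a + b)/2, and mean value is additive over game sums: m(G1 + G2) = m(G1) + m(G2).
Mean of G1 = (17 + (5))/2 = 22/2 = 11
Mean of G2 = (24 + (-11))/2 = 13/2 = 13/2
Mean of G1 + G2 = 11 + 13/2 = 35/2

35/2


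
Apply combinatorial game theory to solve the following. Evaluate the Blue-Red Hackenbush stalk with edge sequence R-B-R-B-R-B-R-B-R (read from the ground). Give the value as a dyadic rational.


Edges (from ground): R-B-R-B-R-B-R-B-R
By Berlekamp's sign-expansion rule, a Blue-Red Hackenbush stalk has the value of the surreal number whose sign sequence is the edge sequence with B -> + and R -> -.
Sign sequence: -+-+-+-+-
Trace the sign expansion in the surreal number tree, starting from 0:
Edge 1: R (sign -) -> bounds (-inf, 0), value = -1
Edge 2: B (sign +) -> bounds (-1, 0), value = -1/2
Edge 3: R (sign -) -> bounds (-1, -1/2), value = -3/4
Edge 4: B (sign +) -> bounds (-3/4, -1/2), value = -5/8
Edge 5: R (sign -) -> bounds (-3/4, -5/8), value = -11/16
Edge 6: B (sign +) -> bounds (-11/16, -5/8), value = -21/32
Edge 7: R (sign -) -> bounds (-11/16, -21/32), value = -43/64
Edge 8: B (sign +) -> bounds (-43/64, -21/32), value = -85/128
Edge 9: R (sign -) -> bounds (-43/64, -85/128), value = -171/256
Game value = -171/256

-171/256


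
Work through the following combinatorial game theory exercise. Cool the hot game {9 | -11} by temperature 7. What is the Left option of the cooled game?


Original game: {9 | -11} (a switch {a | b} with a > b).
Cooling by t (for t below the temperature (a - b)/2 = 10) taxes each move by t: {a | b} cooled by t is {a - t | b + t}.
Cooling amount: t = 7
Cooled Left option: 9 - 7 = 2
Cooled Right option: -11 + 7 = -4
Cooled game: {2 | -4}
Left option = 2

2


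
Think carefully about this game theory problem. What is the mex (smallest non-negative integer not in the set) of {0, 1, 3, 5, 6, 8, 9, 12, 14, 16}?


Set = {0, 1, 3, 5, 6, 8, 9, 12, 14, 16}
0 is in the set.
1 is in the set.
2 is NOT in the set. This is the mex.
mex = 2

2


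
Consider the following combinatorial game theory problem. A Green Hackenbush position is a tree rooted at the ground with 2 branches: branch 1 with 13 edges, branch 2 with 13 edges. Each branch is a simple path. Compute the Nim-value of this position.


The tree has 2 branches from the ground vertex.
In Green Hackenbush, the Nim-value of a simple path of length k is k.
Branch 1: length 13, Nim-value = 13
Branch 2: length 13, Nim-value = 13
Total Nim-value = XOR of all branch values:
0 XOR 13 = 13
13 XOR 13 = 0
Nim-value of the tree = 0

0


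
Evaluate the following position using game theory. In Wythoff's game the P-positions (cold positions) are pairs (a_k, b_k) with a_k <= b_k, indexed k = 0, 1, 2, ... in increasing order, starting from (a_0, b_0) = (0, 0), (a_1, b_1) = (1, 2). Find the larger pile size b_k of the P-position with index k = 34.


By Wythoff's theorem, a_k = floor(k * phi) and b_k = floor(k * phi^2) = a_k + k, where phi = (1 + sqrt(5))/2 is the golden ratio.
phi = (1 + sqrt(5))/2 = 1.618034
phi^2 = phi + 1 = 2.618034
k = 34
k * phi^2 = 34 * 2.618034 = 89.013156
b_34 = floor(k * phi^2) = 89 (check: a_34 + k = 55 + 34 = 89)

89


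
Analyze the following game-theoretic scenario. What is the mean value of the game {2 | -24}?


Game = {2 | -24}, a switch {a | b} with numbers a > b.
Its thermograph has left wall a - t and right wall b + t, which meet at t = (a - b)/2, where both equal (a + b)/2. So the mast (mean value) is at (a + b)/2.
Mean = (2 + (-24))/2 = -22/2 = -11

-11


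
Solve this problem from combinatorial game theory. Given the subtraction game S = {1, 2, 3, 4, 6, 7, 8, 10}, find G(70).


The subtraction set is S = {1, 2, 3, 4, 6, 7, 8, 10}.
G(k) = mex{ G(k - s) : s in S, s <= k }. We compute iteratively: G(0) = 0.
G(1) = mex({0}) = 1
G(2) = mex({0, 1}) = 2
G(3) = mex({0, 1, 2}) = 3
G(4) = mex({0, 1, 2, 3}) = 4
G(5) = mex({1, 2, 3, 4}) = 0
G(6) = mex({0, 2, 3, 4}) = 1
G(7) = mex({0, 1, 3, 4}) = 2
G(8) = mex({0, 1, 2, 4}) = 3
G(9) = mex({0, 1, 2, 3}) = 4
G(10) = mex({0, 1, 2, 3, 4}) = 5
G(11) = mex({0, 1, 2, 3, 4, 5}) = 6
G(12) = mex({0, 1, 2, 3, 4, 5, 6}) = 7
G(13) = mex({0, 1, 2, 3, 4, 5, 6, 7}) = 8
G(14) = mex({1, 2, 3, 4, 5, 6, 7, 8}) = 0
G(15) = mex({0, 2, 3, 4, 6, 7, 8}) = 1
G(16) = mex({0, 1, 3, 4, 5, 7, 8}) = 2
G(17) = mex({0, 1, 2, 4, 5, 6, 8}) = 3
G(18) = mex({0, 1, 2, 3, 5, 6, 7}) = 4
G(19) = mex({1, 2, 3, 4, 6, 7, 8}) = 0
G(20) = mex({0, 2, 3, 4, 5, 7, 8}) = 1
G(21) = mex({0, 1, 3, 4, 6, 8}) = 2
G(22) = mex({0, 1, 2, 4, 7}) = 3
G(23) = mex({0, 1, 2, 3, 8}) = 4
Observe that G(14)..G(23) = 0, 1, 2, 3, 4, 0, 1, 2, 3, 4 repeats G(0)..G(9) = 0, 1, 2, 3, 4, 0, 1, 2, 3, 4.
For k >= max(S) = 10, G(k) is determined by the previous 10 values G(k-10)..G(k-1); a window of 10 consecutive values has recurred shifted by 14, so by induction G(k + 14) = G(k) for all k >= 0: the sequence is periodic from the start with period 14.
One period: G(0..13) = 0, 1, 2, 3, 4, 0, 1, 2, 3, 4, 5, 6, 7, 8.
70 mod 14 = 0, so G(70) = G(0) = 0.

0


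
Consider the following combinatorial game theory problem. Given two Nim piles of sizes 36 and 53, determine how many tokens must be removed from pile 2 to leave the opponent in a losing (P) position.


Piles: 36 and 53
Current XOR: 36 XOR 53 = 17 (non-zero, so this is an N-position).
To make the XOR zero, we need to find a move that balances the piles.
For pile 2 (size 53): target = 53 XOR 17 = 36
We reduce pile 2 from 53 to 36.
Tokens removed: 53 - 36 = 17
Verification: 36 XOR 36 = 0

17


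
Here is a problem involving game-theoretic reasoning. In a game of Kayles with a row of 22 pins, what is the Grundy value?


Kayles: a move removes 1 or 2 adjacent pins from a contiguous row.
Removing pins from a row of k leaves two independent rows (a, b) with a + b = k - 1 (one pin) or a + b = k - 2 (two pins); an end removal gives a = 0.
By Sprague-Grundy, G(k) = mex{ G(a) XOR G(b) } over all these splits. G(0) = 0.
G(1): splits (0,0):0^0=0 -> mex({0}) = 1
G(2): splits (0,1):0^1=1 (0,0):0^0=0 -> mex({0, 1}) = 2
G(3): splits (0,2):0^2=2 (1,1):1^1=0 (0,1):0^1=1 -> mex({0, 1, 2}) = 3
G(4): splits (0,3):0^3=3 (1,2):1^2=3 (0,2):0^2=2 (1,1):1^1=0 -> mex({0, 2, 3}) = 1
G(5): splits (0,4):0^1=1 (1,3):1^3=2 (2,2):2^2=0 (0,3):0^3=3 (1,2):1^2=3 -> mex({0, 1, 2, 3}) = 4
G(6) = mex({0, 1, 2, 4}) = 3
G(7) = mex({0, 1, 3, 4, 5}) = 2
G(8) = mex({0, 2, 3, 5, 6}) = 1
G(9) = mex({0, 1, 2, 3, 6, 7}) = 4
G(10) = mex({0, 1, 3, 4, 5, 7}) = 2
G(11) = mex({0, 1, 2, 3, 4, 5}) = 6
G(12) = mex({0, 1, 2, 3, 5, 6, 7}) = 4
G(13) = mex({0, 2, 3, 4, 6, 7}) = 1
G(14) = mex({0, 1, 4, 5, 6, 7}) = 2
G(15) = mex({0, 1, 2, 3, 4, 5, 6}) = 7
G(16) = mex({0, 2, 3, 5, 6, 7}) = 1
G(17) = mex({0, 1, 2, 3, 5, 6, 7}) = 4
G(18) = mex({0, 1, 2, 4, 5, 6}) = 3
G(19) = mex({0, 1, 3, 4, 5, 7}) = 2
G(20) = mex({0, 2, 3, 4, 5, 6, 7}) = 1
G(21) = mex({0, 1, 2, 3, 5, 6, 7}) = 4
G(22) = mex({0, 1, 2, 3, 4, 5, 7}) = 6
Therefore G(22) = 6.

6


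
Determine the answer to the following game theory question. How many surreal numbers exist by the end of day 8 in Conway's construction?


Day 0: {|} = 0 is born. Count = 1.
Day n: the number of surreal numbers born by day n is 2^(n+1) - 1.
By day 0: 2^1 - 1 = 1
By day 1: 2^2 - 1 = 3
By day 2: 2^3 - 1 = 7
By day 3: 2^4 - 1 = 15
By day 4: 2^5 - 1 = 31
By day 5: 2^6 - 1 = 63
By day 6: 2^7 - 1 = 127
By day 7: 2^8 - 1 = 255
By day 8: 2^9 - 1 = 511
By day 8: 511 surreal numbers.

511


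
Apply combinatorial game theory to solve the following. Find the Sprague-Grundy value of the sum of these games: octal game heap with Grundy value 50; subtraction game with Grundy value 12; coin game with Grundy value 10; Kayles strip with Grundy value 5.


By the Sprague-Grundy theorem, the Grundy value of a sum of games is the XOR of individual Grundy values.
octal game heap: Grundy value = 50. Running XOR: 0 XOR 50 = 50
subtraction game: Grundy value = 12. Running XOR: 50 XOR 12 = 62
coin game: Grundy value = 10. Running XOR: 62 XOR 10 = 52
Kayles strip: Grundy value = 5. Running XOR: 52 XOR 5 = 49
The combined Grundy value is 49.

49
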